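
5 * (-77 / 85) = -4.53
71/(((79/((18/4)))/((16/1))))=5112/79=64.71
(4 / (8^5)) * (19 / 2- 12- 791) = -1587 / 16384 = -0.10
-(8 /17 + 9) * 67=-10787 /17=-634.53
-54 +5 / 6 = -319 / 6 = -53.17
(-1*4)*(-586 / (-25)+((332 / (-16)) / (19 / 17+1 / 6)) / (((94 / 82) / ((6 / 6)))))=-5754358 / 153925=-37.38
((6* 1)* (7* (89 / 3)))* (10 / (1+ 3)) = 3115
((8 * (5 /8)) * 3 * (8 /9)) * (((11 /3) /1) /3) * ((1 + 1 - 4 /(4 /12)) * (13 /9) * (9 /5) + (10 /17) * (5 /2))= -61160 /153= -399.74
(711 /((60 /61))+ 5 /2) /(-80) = -14507 /1600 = -9.07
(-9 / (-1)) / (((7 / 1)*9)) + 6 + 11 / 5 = 8.34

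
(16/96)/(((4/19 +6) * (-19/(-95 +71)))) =2/59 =0.03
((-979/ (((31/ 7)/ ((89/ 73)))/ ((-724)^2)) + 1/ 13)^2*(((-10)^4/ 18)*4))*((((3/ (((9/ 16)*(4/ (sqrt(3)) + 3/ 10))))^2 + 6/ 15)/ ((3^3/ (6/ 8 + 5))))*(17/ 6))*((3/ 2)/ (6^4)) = 94176518941110511790286320963964151625/ 505808119156144471524 - 1080635389130366503091241055840000000*sqrt(3)/ 42150676596345372627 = 141784861578709610.09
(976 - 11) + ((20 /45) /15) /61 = 7946779 /8235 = 965.00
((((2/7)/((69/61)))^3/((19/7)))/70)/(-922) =-453962/4934758717665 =-0.00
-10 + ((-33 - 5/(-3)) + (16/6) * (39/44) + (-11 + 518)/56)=-55285/1848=-29.92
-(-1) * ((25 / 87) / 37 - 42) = -135173 / 3219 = -41.99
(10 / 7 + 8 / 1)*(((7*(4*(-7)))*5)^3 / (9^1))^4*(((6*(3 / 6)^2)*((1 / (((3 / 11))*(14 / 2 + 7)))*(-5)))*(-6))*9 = 9688849344072531024465920000000000000 / 81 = 119615424000895444746492800000000000.00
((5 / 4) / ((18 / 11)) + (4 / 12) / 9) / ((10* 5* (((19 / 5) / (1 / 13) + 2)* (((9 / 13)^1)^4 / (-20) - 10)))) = -4941053 / 158729930316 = -0.00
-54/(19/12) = -648/19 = -34.11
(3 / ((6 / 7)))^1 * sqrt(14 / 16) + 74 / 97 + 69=7 * sqrt(14) / 8 + 6767 / 97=73.04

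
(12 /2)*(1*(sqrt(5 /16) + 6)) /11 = 3*sqrt(5) /22 + 36 /11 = 3.58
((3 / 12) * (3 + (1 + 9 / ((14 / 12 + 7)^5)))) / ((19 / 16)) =4519883920 / 5367029731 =0.84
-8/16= -0.50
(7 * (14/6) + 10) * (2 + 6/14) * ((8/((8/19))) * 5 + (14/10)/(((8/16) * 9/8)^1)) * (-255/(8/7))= -100159597/72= -1391105.51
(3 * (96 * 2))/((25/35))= 4032/5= 806.40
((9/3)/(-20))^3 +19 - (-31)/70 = 1088611/56000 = 19.44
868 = 868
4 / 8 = 1 / 2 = 0.50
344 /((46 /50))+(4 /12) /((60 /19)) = 1548437 /4140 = 374.02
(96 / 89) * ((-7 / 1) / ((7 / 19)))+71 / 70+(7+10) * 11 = 1043649 / 6230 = 167.52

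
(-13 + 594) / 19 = 581 / 19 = 30.58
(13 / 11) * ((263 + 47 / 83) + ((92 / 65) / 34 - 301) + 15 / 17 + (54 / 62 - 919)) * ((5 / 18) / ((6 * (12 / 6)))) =-1357097791 / 51964308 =-26.12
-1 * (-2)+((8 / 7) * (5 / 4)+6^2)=276 / 7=39.43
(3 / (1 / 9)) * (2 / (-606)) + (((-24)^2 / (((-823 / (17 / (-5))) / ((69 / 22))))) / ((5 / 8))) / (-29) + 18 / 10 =861198048 / 662905925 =1.30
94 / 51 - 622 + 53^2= 111631 / 51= 2188.84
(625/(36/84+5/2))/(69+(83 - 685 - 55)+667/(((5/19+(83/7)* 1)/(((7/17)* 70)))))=0.21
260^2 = 67600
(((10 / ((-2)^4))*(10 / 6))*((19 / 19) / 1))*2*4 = 25 / 3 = 8.33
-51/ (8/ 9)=-459/ 8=-57.38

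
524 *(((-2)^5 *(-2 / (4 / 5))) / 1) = 41920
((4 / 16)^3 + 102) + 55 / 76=124931 / 1216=102.74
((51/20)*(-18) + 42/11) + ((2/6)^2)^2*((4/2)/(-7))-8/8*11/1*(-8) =2863697/62370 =45.91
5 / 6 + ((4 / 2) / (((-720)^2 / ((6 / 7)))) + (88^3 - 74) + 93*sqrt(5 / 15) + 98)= 31*sqrt(3) + 206084642401 / 302400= 681550.53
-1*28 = -28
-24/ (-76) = 6/ 19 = 0.32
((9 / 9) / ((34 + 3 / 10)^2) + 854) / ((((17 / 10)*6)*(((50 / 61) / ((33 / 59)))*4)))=1982851299 / 138825820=14.28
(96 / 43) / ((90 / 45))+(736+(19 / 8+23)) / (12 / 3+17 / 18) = 2374305 / 15308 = 155.10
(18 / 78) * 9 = 27 / 13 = 2.08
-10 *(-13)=130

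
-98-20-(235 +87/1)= -440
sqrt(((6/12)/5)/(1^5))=sqrt(10)/10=0.32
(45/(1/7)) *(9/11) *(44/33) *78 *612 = 16403825.45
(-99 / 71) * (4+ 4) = -792 / 71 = -11.15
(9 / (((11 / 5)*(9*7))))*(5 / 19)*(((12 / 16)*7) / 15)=5 / 836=0.01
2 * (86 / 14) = 86 / 7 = 12.29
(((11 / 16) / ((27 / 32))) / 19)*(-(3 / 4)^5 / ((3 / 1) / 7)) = -231 / 9728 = -0.02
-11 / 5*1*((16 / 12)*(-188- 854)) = 45848 / 15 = 3056.53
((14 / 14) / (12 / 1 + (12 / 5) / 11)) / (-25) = -11 / 3360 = -0.00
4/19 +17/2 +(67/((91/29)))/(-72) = 1047439/124488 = 8.41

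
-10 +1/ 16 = -159/ 16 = -9.94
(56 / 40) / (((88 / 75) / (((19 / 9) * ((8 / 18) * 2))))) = 665 / 297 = 2.24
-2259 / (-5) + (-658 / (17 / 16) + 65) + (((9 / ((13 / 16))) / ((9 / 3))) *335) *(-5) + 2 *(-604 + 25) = -8226846 / 1105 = -7445.11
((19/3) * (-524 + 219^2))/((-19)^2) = 47437/57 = 832.23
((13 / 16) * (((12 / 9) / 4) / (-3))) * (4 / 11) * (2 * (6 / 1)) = -13 / 33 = -0.39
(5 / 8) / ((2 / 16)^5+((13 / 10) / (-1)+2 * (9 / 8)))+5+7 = 1970236 / 155653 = 12.66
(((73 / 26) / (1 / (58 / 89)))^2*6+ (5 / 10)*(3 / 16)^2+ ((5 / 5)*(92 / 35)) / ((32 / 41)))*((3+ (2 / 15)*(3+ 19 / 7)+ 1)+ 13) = 210029966520799 / 503760391680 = 416.92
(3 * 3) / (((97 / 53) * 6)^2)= 2809 / 37636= 0.07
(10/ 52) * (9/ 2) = 45/ 52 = 0.87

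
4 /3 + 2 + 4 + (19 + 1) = 82 /3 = 27.33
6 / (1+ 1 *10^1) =6 / 11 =0.55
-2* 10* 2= -40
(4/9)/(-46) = -2/207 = -0.01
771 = 771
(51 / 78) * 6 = 51 / 13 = 3.92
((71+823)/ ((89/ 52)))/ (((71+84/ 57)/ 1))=294424/ 40851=7.21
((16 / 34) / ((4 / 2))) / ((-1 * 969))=-4 / 16473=-0.00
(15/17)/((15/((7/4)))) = 7/68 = 0.10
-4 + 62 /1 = 58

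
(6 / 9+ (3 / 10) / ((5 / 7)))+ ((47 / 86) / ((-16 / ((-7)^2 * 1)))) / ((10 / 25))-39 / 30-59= -13085257 / 206400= -63.40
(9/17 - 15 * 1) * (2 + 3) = -1230/17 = -72.35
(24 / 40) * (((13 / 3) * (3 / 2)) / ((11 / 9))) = 351 / 110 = 3.19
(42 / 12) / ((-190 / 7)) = -49 / 380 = -0.13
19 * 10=190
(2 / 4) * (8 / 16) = 0.25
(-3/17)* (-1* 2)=6/17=0.35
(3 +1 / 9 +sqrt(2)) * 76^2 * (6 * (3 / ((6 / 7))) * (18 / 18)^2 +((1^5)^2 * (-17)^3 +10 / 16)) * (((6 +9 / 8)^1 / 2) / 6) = -1878796703 / 36 -268399529 * sqrt(2) / 16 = -75912188.18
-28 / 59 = -0.47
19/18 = 1.06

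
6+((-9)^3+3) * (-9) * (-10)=-65334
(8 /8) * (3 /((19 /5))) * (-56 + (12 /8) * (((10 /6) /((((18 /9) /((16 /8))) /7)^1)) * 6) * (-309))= -25658.68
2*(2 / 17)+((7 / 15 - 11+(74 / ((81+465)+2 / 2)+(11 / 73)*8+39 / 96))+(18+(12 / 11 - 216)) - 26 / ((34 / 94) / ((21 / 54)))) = -2509815901951 / 10752619680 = -233.41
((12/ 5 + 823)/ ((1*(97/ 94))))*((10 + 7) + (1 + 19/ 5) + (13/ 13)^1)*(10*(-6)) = -530699184/ 485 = -1094225.12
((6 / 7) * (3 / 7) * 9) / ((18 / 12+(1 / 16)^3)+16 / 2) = 221184 / 635579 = 0.35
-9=-9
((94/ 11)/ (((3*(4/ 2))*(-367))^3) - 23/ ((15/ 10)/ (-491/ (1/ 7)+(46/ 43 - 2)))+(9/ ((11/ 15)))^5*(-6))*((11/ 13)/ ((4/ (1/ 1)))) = -59811565774880104946693/ 174769034934512304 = -342232.05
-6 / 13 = -0.46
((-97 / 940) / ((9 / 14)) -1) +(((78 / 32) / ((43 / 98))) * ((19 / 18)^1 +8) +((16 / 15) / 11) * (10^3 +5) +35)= 2906743589 / 16006320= 181.60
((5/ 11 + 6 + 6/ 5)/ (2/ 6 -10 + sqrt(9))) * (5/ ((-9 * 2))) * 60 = 19.14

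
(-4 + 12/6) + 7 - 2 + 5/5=4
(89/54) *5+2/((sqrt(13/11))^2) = 9.93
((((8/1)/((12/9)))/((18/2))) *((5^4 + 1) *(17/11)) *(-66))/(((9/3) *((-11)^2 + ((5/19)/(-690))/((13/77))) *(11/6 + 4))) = -2901945696/144351515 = -20.10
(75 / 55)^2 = 225 / 121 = 1.86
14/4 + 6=19/2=9.50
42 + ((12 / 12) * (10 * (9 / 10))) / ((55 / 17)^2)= 129651 / 3025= 42.86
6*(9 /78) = 9 /13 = 0.69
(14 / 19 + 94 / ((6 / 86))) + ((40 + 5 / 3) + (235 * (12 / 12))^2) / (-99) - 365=2397265 / 5643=424.82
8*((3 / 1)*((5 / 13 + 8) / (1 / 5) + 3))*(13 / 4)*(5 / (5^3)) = 3504 / 25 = 140.16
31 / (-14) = -31 / 14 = -2.21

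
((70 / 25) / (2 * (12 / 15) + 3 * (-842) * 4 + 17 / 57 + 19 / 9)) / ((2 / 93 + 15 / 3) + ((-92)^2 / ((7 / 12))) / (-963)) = 27793143 / 1007118572246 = 0.00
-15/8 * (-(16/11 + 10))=945/44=21.48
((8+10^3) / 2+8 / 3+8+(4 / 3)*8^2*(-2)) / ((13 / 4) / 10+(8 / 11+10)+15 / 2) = 151360 / 8163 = 18.54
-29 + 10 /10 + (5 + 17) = -6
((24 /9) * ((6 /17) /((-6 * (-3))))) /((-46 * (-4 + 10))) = -0.00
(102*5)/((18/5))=425/3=141.67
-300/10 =-30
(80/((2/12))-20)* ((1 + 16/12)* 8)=25760/3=8586.67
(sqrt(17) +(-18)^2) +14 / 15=sqrt(17) +4874 / 15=329.06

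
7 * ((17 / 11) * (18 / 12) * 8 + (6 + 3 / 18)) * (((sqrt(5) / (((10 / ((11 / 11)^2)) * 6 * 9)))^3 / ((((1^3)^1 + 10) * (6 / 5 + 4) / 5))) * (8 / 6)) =11417 * sqrt(5) / 17833742784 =0.00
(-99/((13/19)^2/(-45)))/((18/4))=357390/169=2114.73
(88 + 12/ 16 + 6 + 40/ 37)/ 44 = 14183/ 6512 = 2.18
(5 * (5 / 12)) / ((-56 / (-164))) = 1025 / 168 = 6.10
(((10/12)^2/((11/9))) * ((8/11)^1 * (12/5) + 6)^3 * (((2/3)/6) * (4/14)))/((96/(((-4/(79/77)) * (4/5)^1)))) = -715822/2628725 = -0.27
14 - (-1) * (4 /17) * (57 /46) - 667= -255209 /391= -652.71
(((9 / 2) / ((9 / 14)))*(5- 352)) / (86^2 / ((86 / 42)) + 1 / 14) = -34006 / 50569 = -0.67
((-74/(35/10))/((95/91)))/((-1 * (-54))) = -962/2565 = -0.38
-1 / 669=-0.00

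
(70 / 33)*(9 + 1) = 700 / 33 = 21.21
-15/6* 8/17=-20/17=-1.18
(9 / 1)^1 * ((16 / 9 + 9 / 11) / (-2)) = -257 / 22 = -11.68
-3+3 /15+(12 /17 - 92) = -7998 /85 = -94.09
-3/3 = -1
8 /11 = 0.73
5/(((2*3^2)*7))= 5/126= 0.04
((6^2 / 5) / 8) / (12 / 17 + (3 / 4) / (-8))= 272 / 185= 1.47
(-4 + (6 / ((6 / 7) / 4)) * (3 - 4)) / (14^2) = -8 / 49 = -0.16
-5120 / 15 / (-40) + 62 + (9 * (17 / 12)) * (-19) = -10303 / 60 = -171.72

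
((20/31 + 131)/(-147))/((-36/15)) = 2915/7812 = 0.37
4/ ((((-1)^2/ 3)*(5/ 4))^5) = 995328/ 3125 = 318.50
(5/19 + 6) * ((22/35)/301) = 374/28595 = 0.01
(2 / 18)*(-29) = -29 / 9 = -3.22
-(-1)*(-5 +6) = 1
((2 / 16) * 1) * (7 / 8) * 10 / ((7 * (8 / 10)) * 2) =25 / 256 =0.10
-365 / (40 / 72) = -657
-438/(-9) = 146/3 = 48.67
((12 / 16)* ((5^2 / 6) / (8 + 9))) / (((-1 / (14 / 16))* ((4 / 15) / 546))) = -716625 / 2176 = -329.33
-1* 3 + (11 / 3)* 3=8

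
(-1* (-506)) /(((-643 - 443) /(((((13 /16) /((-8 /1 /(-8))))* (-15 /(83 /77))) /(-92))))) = -55055 /961472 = -0.06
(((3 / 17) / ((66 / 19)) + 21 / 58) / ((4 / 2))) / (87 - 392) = -2239 / 3308030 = -0.00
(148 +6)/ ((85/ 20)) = 616/ 17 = 36.24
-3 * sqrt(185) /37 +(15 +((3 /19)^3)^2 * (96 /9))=705695991 /47045881 - 3 * sqrt(185) /37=13.90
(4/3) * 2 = 8/3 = 2.67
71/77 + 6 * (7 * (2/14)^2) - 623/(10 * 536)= 686349/412720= 1.66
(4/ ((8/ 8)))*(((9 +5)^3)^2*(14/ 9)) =421654016/ 9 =46850446.22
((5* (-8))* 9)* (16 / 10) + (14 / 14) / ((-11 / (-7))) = -6329 / 11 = -575.36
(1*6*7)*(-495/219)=-6930/73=-94.93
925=925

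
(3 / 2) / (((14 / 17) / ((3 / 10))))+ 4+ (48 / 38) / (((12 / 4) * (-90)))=217459 / 47880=4.54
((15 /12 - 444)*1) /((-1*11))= 161 /4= 40.25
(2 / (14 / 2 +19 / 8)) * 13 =208 / 75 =2.77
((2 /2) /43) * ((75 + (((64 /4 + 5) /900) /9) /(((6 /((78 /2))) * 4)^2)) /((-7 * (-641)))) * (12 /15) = 12961183 /41675256000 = 0.00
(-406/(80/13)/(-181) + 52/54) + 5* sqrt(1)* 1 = 1236893/195480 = 6.33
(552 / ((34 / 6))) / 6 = 276 / 17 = 16.24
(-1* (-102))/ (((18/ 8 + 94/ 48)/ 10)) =24480/ 101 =242.38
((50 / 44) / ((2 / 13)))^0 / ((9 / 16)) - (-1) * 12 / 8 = 59 / 18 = 3.28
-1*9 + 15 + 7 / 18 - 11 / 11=97 / 18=5.39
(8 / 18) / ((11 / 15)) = 0.61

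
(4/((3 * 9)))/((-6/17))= -0.42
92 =92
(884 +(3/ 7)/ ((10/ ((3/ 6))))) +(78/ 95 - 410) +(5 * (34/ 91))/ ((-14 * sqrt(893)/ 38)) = 1263081/ 2660 - 170 * sqrt(893)/ 29939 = 474.67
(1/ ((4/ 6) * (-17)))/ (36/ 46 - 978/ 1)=23/ 254728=0.00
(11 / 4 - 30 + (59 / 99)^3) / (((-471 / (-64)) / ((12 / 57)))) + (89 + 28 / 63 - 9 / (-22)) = 1547001012259 / 17366411502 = 89.08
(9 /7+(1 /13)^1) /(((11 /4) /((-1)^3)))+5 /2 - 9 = -14005 /2002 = -7.00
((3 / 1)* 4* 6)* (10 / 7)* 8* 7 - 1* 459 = 5301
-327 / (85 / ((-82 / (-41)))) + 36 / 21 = -3558 / 595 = -5.98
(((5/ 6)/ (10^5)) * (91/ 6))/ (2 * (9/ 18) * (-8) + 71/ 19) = -1729/ 58320000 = -0.00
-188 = -188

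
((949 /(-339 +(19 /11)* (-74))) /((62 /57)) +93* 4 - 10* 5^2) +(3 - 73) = 1227709 /24490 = 50.13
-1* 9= -9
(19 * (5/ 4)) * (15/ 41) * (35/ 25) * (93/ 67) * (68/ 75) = 210273/ 13735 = 15.31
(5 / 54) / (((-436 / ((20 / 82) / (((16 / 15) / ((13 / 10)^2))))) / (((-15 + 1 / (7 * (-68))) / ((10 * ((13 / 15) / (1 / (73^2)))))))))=464165 / 17412223911936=0.00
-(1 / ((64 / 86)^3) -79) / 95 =501833 / 622592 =0.81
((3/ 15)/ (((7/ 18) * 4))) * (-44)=-198/ 35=-5.66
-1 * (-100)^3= 1000000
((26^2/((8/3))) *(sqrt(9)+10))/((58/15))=98865/116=852.28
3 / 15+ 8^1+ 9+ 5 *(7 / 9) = 949 / 45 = 21.09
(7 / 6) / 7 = 1 / 6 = 0.17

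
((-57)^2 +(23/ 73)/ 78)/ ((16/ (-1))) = -18499829/ 91104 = -203.06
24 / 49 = 0.49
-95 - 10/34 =-1620/17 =-95.29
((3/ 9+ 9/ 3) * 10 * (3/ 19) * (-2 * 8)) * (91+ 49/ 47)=-6921600/ 893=-7750.95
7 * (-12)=-84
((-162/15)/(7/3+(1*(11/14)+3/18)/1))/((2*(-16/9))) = 1701/1840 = 0.92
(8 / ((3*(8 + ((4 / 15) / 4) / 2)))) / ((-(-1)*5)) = 16 / 241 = 0.07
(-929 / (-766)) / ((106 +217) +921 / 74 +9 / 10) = 171865 / 47663584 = 0.00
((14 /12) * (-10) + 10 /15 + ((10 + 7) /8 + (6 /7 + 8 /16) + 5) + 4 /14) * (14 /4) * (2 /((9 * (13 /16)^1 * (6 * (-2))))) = 0.18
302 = 302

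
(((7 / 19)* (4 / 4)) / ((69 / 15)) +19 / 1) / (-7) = -8338 / 3059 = -2.73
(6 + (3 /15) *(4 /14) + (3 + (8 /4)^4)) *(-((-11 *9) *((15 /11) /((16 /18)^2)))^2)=-20973319065 /28672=-731491.32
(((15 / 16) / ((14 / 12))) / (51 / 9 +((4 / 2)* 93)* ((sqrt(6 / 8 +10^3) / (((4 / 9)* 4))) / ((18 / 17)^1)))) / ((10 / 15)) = -25920 / 37079983381 +225990* sqrt(4003) / 37079983381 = 0.00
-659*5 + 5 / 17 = -3294.71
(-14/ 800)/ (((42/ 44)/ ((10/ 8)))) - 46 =-46.02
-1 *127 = -127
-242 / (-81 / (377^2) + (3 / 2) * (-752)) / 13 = 0.02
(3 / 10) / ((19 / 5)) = 3 / 38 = 0.08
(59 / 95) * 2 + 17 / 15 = 2.38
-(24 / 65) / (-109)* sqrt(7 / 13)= 24* sqrt(91) / 92105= 0.00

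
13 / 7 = 1.86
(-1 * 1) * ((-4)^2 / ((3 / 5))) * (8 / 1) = -640 / 3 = -213.33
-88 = -88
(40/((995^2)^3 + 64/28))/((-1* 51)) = -280/346422985840186828941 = -0.00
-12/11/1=-12/11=-1.09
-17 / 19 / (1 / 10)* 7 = -1190 / 19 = -62.63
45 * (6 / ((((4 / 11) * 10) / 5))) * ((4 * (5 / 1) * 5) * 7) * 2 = 519750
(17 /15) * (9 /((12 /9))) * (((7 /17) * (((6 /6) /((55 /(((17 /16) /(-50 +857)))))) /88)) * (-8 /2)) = -357 /104156800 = -0.00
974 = 974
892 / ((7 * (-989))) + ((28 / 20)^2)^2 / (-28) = -4604589 / 17307500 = -0.27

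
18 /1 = 18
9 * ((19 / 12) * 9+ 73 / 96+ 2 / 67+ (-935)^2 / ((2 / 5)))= 42172904217 / 2144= 19670197.86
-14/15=-0.93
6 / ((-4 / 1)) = -1.50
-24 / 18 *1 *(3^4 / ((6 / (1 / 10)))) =-9 / 5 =-1.80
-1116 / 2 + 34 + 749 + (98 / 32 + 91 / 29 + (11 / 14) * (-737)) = -1129885 / 3248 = -347.87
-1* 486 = -486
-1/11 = -0.09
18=18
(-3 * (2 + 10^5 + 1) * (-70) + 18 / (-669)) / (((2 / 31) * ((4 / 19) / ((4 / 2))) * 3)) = 229864145423 / 223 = 1030780921.18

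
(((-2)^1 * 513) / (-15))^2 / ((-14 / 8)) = -467856 / 175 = -2673.46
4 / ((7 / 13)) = 52 / 7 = 7.43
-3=-3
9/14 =0.64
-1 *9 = -9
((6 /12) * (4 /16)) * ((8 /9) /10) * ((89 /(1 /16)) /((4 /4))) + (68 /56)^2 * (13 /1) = 308617 /8820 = 34.99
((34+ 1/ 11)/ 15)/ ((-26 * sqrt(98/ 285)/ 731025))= -18275625 * sqrt(570)/ 4004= -108972.17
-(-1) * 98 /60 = 49 /30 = 1.63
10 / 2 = 5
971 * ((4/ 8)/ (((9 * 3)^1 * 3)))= 971/ 162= 5.99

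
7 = 7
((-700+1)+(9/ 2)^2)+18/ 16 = -5421/ 8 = -677.62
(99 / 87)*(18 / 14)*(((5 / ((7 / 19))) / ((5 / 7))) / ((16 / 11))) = 62073 / 3248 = 19.11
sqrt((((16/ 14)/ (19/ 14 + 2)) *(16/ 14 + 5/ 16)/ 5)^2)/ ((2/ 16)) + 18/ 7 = 5534/ 1645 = 3.36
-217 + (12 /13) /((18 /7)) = -8449 /39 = -216.64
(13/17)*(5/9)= 65/153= 0.42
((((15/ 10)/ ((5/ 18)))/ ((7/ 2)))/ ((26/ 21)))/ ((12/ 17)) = 459/ 260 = 1.77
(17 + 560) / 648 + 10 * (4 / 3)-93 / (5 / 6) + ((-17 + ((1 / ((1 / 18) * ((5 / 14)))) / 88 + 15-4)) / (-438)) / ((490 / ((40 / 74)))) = -91863136837 / 943383672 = -97.38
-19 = -19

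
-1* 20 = -20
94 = 94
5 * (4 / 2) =10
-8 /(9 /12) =-10.67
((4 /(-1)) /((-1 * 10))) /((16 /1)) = 1 /40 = 0.02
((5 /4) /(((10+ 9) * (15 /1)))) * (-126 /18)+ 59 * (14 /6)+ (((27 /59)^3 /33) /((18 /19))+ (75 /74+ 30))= 3214239157381 /19058349684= 168.65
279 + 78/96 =4477/16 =279.81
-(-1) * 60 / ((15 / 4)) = 16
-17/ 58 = -0.29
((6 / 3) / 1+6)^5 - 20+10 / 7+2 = 229260 / 7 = 32751.43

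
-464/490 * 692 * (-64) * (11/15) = 113022976/3675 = 30754.55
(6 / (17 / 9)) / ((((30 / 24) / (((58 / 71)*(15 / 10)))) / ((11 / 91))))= 206712 / 549185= 0.38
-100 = -100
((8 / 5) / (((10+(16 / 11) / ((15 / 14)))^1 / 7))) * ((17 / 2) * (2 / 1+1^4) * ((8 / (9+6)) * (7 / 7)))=62832 / 4685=13.41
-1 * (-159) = 159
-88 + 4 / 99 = -8708 / 99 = -87.96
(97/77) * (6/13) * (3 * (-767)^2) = 1026126.47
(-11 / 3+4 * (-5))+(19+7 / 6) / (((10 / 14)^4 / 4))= 178889 / 625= 286.22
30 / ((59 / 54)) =1620 / 59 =27.46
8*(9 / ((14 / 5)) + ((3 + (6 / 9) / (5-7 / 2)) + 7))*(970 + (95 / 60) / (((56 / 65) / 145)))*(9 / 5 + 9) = 286000943 / 196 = 1459188.48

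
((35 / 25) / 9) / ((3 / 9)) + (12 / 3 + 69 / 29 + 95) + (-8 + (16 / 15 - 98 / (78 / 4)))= 169437 / 1885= 89.89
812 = 812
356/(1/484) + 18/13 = 2239970/13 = 172305.38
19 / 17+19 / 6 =437 / 102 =4.28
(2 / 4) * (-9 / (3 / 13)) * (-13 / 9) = 169 / 6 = 28.17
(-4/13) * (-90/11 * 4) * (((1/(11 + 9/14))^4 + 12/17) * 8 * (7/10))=39.81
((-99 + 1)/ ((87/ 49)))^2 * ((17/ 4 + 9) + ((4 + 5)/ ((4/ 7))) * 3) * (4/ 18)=2790163684/ 68121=40958.94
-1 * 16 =-16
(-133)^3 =-2352637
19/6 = 3.17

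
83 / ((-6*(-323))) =83 / 1938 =0.04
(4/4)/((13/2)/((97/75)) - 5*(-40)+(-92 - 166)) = -194/10277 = -0.02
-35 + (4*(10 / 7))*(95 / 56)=-1240 / 49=-25.31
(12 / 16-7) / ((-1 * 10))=5 / 8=0.62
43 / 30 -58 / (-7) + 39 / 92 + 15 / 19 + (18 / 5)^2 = 21926087 / 917700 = 23.89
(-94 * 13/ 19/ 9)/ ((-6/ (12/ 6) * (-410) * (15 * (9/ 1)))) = -611/ 14197275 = -0.00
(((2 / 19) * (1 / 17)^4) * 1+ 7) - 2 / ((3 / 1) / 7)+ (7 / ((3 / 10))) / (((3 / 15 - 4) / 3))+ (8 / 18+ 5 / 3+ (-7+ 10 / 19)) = -292072919 / 14282091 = -20.45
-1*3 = -3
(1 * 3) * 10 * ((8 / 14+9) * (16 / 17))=32160 / 119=270.25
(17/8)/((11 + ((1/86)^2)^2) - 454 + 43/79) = -9182899486/1912012322385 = -0.00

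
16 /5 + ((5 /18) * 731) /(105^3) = 13336571 /4167450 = 3.20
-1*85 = -85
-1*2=-2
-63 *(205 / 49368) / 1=-0.26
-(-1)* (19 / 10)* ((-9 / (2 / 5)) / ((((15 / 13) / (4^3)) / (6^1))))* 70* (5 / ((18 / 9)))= -2489760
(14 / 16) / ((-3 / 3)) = -7 / 8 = -0.88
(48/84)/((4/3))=3/7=0.43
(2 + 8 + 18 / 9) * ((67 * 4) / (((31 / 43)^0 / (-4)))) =-12864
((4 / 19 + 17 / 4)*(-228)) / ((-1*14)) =1017 / 14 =72.64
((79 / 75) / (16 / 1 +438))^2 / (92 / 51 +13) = 106097 / 291782962500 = 0.00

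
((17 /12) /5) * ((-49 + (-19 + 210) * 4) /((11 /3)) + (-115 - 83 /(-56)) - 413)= -63121 /672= -93.93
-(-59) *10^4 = 590000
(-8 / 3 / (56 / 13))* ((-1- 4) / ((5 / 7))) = 13 / 3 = 4.33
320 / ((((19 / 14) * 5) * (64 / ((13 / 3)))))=3.19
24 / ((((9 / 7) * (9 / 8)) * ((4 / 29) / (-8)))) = -25984 / 27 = -962.37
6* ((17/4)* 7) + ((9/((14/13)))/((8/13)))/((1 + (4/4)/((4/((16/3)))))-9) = 395277/2240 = 176.46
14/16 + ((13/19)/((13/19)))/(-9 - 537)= 1907/2184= 0.87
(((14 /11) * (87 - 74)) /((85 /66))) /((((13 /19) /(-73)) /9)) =-1048572 /85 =-12336.14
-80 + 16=-64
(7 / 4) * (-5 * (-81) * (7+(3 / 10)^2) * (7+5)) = 1206009 / 20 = 60300.45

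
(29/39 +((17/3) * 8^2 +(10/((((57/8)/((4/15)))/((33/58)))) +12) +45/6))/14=784089/28652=27.37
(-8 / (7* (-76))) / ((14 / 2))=2 / 931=0.00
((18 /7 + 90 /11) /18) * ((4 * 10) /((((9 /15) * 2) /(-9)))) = -13800 /77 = -179.22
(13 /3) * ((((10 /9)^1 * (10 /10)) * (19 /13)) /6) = 95 /81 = 1.17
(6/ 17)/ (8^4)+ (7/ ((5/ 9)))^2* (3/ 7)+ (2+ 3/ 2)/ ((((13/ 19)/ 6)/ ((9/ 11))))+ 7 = 12465635813/ 124467200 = 100.15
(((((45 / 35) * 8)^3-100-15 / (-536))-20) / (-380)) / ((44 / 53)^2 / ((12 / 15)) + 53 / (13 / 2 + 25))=-4500127036953 / 4493279788480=-1.00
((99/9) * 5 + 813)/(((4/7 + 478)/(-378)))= -1148364/1675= -685.59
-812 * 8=-6496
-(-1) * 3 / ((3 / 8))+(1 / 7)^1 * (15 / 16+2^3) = 1039 / 112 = 9.28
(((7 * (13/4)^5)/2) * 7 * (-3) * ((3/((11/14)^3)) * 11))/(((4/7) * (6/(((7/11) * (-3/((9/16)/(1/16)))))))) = 305775751099/2725888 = 112174.73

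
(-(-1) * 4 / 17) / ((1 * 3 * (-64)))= -1 / 816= -0.00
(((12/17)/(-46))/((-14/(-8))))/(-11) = 24/30107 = 0.00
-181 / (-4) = 181 / 4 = 45.25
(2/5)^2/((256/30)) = 3/160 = 0.02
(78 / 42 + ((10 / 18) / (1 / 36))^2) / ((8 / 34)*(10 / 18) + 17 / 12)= 1721556 / 6629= 259.70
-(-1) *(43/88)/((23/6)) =0.13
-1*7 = -7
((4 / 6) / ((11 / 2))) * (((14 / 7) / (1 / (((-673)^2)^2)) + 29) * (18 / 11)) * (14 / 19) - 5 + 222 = 137857224824179 / 2299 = 59963995138.83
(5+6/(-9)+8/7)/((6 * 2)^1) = 115/252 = 0.46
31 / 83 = 0.37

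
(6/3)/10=1/5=0.20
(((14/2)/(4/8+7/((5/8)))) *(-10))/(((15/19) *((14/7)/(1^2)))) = -1330/351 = -3.79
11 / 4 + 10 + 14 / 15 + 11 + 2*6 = 36.68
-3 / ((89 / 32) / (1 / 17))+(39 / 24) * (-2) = -20053 / 6052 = -3.31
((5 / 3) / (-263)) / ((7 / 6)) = -10 / 1841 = -0.01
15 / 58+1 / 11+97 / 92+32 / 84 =1100005 / 616308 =1.78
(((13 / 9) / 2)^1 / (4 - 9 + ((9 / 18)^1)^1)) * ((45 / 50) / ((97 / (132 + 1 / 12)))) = -4121 / 20952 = -0.20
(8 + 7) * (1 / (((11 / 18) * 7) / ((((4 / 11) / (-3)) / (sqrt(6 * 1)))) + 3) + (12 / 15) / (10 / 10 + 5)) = 285754 / 143309 - 10164 * sqrt(6) / 143309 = 1.82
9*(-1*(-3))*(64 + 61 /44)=77679 /44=1765.43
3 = 3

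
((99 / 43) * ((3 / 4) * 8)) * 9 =5346 / 43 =124.33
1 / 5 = 0.20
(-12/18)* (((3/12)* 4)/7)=-0.10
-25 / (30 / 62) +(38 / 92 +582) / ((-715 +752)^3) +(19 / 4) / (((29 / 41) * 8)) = -164816390485 / 3243412896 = -50.82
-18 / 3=-6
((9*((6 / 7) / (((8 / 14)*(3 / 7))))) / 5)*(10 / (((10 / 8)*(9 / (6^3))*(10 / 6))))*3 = 54432 / 25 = 2177.28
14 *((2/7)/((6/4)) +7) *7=2114/3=704.67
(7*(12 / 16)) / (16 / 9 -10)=-189 / 296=-0.64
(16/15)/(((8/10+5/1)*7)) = 0.03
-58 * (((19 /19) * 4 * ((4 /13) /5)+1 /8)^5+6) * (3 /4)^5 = -82.68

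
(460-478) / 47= -18 / 47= -0.38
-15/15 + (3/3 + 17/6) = 17/6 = 2.83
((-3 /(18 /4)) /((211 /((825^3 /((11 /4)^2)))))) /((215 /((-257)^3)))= 168048470700000 /9073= 18521819761.93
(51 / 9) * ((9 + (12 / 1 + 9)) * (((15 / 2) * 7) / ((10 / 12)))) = 10710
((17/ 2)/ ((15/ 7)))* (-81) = -3213/ 10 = -321.30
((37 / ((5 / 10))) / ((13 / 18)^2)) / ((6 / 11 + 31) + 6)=263736 / 69797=3.78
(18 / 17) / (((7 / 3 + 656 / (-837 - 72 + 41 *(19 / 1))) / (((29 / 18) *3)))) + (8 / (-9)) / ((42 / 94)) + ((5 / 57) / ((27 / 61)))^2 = -572041439644 / 149100765471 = -3.84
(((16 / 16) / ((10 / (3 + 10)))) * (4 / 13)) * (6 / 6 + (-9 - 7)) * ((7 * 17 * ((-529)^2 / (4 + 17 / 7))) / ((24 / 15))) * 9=-699322659 / 4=-174830664.75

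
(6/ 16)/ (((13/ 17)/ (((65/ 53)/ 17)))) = 15/ 424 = 0.04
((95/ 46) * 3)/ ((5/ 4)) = 114/ 23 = 4.96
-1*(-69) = 69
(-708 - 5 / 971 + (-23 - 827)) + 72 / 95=-143648273 / 92245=-1557.25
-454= -454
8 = 8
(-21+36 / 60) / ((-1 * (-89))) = -102 / 445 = -0.23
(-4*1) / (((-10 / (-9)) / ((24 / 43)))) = -432 / 215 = -2.01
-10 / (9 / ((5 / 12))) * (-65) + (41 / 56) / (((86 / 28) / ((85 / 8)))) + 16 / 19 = 23624237 / 705888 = 33.47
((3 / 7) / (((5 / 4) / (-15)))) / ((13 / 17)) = -612 / 91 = -6.73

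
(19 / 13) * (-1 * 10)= -190 / 13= -14.62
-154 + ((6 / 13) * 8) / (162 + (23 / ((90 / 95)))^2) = -487385362 / 3164941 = -154.00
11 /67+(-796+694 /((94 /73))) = -256.88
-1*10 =-10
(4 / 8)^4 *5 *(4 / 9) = 5 / 36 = 0.14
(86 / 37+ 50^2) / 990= 15431 / 6105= 2.53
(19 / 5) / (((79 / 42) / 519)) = 414162 / 395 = 1048.51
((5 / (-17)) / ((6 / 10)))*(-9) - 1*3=24 / 17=1.41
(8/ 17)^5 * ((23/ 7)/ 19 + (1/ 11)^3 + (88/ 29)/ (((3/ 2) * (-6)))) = -247507124224/ 65601657230571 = -0.00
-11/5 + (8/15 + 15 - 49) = -107/3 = -35.67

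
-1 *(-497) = 497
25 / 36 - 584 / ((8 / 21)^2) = -289687 / 72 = -4023.43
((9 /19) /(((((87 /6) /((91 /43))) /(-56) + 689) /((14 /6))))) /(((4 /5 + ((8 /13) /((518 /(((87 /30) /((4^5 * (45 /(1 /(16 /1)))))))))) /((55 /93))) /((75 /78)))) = 7805147750400000 /4047444102038468707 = 0.00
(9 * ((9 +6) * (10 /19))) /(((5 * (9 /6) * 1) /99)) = 17820 /19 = 937.89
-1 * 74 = -74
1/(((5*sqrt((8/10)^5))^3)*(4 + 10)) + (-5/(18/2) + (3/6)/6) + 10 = 9.53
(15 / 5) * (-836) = -2508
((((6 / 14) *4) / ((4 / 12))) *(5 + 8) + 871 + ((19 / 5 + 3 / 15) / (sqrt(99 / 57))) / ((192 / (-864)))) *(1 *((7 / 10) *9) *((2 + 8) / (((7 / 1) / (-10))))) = -590850 / 7 + 540 *sqrt(627) / 11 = -83177.91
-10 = -10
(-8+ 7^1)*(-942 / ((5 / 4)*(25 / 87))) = 327816 / 125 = 2622.53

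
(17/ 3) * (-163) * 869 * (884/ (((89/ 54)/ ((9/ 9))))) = -38316080088/ 89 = -430517753.80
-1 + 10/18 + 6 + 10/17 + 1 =1093/153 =7.14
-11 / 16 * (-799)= 8789 / 16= 549.31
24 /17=1.41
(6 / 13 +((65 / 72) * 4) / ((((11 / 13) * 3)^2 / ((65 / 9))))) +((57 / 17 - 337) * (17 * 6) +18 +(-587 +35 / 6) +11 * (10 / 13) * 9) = -39578368408 / 1146717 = -34514.50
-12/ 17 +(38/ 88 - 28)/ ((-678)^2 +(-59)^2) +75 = 89062231/ 1198780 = 74.29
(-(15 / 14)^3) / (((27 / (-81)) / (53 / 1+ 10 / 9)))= 547875 / 2744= 199.66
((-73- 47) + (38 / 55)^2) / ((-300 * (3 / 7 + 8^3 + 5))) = 632723 / 821741250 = 0.00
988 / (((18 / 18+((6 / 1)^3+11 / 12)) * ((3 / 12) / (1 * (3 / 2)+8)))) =450528 / 2615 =172.29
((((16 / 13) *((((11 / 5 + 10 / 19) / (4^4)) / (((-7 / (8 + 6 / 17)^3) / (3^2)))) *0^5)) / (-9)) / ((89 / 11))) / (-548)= 0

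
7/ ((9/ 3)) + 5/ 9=26/ 9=2.89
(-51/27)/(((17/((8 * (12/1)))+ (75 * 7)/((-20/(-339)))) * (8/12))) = -272/854297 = -0.00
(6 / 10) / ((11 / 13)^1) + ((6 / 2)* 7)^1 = 1194 / 55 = 21.71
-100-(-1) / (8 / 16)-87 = -185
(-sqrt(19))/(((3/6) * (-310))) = 0.03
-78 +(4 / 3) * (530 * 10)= 20966 / 3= 6988.67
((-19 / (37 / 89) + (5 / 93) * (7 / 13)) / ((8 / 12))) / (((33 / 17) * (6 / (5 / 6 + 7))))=-408114019 / 8857134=-46.08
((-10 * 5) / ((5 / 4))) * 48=-1920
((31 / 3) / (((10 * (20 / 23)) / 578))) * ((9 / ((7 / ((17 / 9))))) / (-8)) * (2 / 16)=-3502969 / 134400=-26.06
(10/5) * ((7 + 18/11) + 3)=256/11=23.27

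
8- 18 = -10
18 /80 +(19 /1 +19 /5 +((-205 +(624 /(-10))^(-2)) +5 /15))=-88408507 /486720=-181.64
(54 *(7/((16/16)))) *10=3780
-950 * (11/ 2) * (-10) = 52250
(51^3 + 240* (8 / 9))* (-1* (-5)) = 1992965 / 3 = 664321.67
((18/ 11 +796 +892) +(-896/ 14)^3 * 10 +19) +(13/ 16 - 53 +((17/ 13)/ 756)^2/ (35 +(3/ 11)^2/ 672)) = -377218651486917621317/ 143988480011376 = -2619783.55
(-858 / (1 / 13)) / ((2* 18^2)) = -1859 / 108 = -17.21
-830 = -830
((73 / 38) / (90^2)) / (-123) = -73 / 37859400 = -0.00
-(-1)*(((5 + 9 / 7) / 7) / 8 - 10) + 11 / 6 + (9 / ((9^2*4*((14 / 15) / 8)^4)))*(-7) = -1088288 / 1029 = -1057.62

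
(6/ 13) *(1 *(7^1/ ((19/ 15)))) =630/ 247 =2.55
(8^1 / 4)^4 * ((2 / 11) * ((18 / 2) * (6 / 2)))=864 / 11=78.55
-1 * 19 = -19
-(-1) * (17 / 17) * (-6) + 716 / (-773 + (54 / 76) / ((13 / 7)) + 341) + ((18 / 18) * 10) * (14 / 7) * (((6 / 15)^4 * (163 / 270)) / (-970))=-165009725542 / 21544003125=-7.66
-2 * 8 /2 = -8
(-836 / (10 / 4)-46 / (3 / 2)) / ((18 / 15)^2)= -6845 / 27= -253.52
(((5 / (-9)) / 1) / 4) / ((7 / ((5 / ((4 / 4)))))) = -25 / 252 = -0.10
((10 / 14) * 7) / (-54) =-5 / 54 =-0.09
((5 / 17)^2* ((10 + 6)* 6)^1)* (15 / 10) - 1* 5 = 2155 / 289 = 7.46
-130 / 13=-10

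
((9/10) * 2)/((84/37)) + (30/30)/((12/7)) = 1.38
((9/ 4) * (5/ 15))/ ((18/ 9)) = 3/ 8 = 0.38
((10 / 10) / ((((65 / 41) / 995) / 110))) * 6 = 5384940 / 13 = 414226.15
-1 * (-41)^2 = -1681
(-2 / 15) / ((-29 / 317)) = 634 / 435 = 1.46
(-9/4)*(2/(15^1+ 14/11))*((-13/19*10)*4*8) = 205920/3401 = 60.55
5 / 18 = 0.28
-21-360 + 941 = 560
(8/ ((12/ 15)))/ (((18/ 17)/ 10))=850/ 9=94.44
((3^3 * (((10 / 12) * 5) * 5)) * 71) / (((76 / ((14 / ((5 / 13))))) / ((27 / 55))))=7850115 / 836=9390.09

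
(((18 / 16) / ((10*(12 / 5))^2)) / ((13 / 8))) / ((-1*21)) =-1 / 17472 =-0.00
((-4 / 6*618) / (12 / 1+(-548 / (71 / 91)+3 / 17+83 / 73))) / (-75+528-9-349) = 18150866 / 2883873485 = 0.01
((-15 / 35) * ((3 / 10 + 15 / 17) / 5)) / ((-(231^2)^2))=67 / 1882445345550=0.00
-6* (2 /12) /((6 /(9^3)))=-243 /2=-121.50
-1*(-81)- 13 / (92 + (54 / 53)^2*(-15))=17353211 / 214688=80.83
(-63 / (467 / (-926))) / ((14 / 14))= 58338 / 467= 124.92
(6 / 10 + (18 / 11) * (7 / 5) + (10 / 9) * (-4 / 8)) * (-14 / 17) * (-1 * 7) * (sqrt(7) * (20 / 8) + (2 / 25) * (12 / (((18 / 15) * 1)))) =26656 / 2475 + 3332 * sqrt(7) / 99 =99.82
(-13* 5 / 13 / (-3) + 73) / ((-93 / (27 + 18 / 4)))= -784 / 31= -25.29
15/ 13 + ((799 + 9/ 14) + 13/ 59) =8601321/ 10738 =801.02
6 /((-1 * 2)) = -3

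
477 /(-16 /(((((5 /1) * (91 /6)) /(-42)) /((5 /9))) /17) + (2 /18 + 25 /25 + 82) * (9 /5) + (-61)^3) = -10335 /4912867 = -0.00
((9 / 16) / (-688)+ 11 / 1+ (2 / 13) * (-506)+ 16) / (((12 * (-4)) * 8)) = 7276405 / 54951936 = 0.13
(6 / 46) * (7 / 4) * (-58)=-609 / 46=-13.24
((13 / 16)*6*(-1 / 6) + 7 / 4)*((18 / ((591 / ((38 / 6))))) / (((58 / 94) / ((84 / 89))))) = 281295 / 1016914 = 0.28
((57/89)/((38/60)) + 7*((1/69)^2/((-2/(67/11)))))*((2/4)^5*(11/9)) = 9385039/244067904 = 0.04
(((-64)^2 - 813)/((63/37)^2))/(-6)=-91723/486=-188.73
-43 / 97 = -0.44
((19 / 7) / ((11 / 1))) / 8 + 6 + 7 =8027 / 616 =13.03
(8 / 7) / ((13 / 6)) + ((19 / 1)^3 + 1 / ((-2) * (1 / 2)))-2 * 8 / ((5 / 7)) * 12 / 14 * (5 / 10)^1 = 3116262 / 455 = 6848.93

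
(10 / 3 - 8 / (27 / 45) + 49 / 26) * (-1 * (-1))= -211 / 26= -8.12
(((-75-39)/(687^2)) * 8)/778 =-152/61198647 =-0.00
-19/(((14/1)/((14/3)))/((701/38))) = -701/6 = -116.83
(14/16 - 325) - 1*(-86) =-1905/8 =-238.12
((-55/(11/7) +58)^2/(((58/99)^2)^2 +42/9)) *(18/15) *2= 304893173574/1148986585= 265.36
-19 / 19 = -1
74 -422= -348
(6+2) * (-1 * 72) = -576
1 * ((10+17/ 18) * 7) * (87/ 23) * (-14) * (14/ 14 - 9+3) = 20285.29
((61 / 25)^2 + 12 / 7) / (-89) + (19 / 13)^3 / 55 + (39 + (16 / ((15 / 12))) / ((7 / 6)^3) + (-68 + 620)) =276208070637899 / 461091255625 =599.03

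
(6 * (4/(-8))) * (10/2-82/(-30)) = -116/5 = -23.20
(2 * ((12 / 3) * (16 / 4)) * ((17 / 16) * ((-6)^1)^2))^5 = 2747306344218624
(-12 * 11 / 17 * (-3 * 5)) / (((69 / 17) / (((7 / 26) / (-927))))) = -770 / 92391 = -0.01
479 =479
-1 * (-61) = 61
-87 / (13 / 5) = -435 / 13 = -33.46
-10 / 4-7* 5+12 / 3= -67 / 2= -33.50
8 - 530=-522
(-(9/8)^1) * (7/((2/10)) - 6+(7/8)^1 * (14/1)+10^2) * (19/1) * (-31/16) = 2995065/512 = 5849.74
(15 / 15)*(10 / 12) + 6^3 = 1301 / 6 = 216.83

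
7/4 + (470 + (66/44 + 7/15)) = 28423/60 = 473.72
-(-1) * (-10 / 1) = -10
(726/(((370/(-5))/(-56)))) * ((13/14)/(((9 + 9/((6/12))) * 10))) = 3146/1665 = 1.89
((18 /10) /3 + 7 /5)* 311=622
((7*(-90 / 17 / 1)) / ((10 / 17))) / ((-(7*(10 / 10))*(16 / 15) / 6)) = 50.62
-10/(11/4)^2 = -160/121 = -1.32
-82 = -82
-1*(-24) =24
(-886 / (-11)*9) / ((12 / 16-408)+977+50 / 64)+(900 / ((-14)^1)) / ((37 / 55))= -4904379738 / 52014193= -94.29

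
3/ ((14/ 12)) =18/ 7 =2.57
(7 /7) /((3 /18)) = 6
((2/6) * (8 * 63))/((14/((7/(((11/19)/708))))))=1129968/11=102724.36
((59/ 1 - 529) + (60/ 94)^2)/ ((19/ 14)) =-14522620/ 41971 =-346.02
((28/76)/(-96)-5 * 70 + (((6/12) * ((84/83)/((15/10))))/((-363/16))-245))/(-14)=1557115675/36636864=42.50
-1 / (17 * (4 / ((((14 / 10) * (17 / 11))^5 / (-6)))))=1403737447 / 12078825000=0.12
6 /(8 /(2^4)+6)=12 /13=0.92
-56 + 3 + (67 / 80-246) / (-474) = -1990147 / 37920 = -52.48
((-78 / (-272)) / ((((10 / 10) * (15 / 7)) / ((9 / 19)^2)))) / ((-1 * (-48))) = 2457 / 3927680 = 0.00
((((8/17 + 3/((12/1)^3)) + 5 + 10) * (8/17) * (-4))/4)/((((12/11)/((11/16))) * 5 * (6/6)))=-3666421/3995136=-0.92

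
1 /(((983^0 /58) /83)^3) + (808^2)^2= 537793907640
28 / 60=7 / 15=0.47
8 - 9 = -1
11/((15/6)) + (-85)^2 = 36147/5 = 7229.40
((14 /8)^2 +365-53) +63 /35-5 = 24949 /80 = 311.86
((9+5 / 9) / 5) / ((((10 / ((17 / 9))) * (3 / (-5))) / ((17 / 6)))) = -12427 / 7290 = -1.70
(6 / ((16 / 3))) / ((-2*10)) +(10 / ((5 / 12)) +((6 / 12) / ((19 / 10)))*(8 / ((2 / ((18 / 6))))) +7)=103669 / 3040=34.10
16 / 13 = 1.23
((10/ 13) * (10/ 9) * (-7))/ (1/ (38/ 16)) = -3325/ 234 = -14.21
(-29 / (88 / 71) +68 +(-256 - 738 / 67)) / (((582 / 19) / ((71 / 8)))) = -64.44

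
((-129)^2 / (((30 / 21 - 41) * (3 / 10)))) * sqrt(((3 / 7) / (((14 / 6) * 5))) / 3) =-11094 * sqrt(15) / 277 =-155.12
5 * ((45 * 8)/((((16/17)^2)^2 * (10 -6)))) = 18792225/32768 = 573.49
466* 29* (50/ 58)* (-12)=-139800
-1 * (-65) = 65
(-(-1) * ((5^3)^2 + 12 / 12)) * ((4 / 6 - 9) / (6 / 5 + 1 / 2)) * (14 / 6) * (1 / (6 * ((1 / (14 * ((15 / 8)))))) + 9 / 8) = -150400250 / 153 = -983008.17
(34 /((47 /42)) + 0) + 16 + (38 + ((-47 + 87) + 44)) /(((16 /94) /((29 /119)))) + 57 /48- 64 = 14160639 /89488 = 158.24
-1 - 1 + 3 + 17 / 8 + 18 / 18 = 33 / 8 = 4.12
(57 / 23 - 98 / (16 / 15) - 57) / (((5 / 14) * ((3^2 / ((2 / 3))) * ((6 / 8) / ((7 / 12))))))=-146657 / 6210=-23.62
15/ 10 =3/ 2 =1.50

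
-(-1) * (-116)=-116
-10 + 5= -5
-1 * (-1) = 1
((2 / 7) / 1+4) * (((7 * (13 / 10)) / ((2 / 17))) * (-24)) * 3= -23868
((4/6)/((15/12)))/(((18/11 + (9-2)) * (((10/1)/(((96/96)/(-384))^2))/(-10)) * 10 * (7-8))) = 11/262656000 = 0.00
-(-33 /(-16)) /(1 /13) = -429 /16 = -26.81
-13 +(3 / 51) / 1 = -220 / 17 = -12.94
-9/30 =-3/10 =-0.30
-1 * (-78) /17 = 78 /17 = 4.59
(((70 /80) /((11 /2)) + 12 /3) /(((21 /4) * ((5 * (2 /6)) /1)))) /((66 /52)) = 1586 /4235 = 0.37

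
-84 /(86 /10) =-420 /43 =-9.77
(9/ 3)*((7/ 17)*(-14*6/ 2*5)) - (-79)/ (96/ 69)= -110231/ 544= -202.63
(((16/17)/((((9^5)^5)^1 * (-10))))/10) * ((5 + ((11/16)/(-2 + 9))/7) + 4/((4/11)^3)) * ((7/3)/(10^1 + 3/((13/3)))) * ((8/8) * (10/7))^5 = -299650000/199578933576404562205953911132163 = -0.00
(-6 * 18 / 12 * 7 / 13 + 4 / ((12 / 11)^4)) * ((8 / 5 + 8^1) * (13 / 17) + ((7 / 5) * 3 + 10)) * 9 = -249490229 / 636480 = -391.98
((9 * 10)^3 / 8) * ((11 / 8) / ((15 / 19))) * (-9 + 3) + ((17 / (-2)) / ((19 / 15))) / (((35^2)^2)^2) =-952256.25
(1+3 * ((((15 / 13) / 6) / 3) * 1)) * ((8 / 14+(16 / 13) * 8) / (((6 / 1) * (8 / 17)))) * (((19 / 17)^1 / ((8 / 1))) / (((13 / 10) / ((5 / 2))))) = 1.18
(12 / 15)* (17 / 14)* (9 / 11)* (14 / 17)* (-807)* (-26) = 755352 / 55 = 13733.67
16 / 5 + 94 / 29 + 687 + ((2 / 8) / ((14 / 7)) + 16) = 823097 / 1160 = 709.57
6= 6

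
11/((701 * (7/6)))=66/4907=0.01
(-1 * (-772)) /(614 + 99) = 772 /713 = 1.08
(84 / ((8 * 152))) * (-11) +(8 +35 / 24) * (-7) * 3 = -60613 / 304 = -199.38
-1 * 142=-142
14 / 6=7 / 3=2.33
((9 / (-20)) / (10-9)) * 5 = -9 / 4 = -2.25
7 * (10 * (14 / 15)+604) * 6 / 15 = 5152 / 3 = 1717.33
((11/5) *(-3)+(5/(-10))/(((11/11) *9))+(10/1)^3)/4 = 89401/360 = 248.34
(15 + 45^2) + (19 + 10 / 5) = 2061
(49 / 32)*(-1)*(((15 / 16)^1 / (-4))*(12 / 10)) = 441 / 1024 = 0.43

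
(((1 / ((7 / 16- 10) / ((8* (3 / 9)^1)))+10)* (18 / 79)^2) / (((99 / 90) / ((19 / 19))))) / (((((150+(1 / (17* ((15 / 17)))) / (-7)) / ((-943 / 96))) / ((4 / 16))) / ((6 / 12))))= -0.00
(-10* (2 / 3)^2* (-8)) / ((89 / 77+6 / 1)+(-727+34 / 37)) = -455840 / 9216981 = -0.05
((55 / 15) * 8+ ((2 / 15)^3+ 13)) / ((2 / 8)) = 169.34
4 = 4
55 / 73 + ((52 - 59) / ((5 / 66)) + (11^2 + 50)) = 28964 / 365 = 79.35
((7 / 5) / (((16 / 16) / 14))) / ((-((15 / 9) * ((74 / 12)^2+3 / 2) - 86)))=10584 / 10865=0.97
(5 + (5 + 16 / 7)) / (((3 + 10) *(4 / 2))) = 43 / 91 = 0.47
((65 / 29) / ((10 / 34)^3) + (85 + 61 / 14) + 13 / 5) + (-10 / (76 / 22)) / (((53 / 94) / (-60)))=4988853717 / 10221050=488.10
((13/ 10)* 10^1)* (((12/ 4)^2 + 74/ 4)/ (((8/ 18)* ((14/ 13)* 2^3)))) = 83655/ 896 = 93.36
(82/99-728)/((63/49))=-503930/891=-565.58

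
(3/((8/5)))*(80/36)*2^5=400/3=133.33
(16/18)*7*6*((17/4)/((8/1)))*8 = 476/3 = 158.67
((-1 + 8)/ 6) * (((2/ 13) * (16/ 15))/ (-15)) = -112/ 8775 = -0.01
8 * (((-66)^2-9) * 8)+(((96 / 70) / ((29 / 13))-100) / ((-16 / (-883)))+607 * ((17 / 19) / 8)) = 42086205699 / 154280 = 272791.07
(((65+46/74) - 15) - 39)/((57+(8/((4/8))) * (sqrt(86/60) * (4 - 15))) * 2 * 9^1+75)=-75680 * sqrt(1290)/812338293 - 789050/812338293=-0.00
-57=-57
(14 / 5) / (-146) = -7 / 365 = -0.02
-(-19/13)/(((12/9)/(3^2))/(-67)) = -34371/52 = -660.98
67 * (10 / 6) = 335 / 3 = 111.67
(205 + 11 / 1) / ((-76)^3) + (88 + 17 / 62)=150156391 / 1701032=88.27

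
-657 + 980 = 323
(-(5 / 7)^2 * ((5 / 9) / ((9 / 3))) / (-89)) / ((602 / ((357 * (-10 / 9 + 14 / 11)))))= 17000 / 167082993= 0.00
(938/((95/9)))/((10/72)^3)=393869952/11875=33168.00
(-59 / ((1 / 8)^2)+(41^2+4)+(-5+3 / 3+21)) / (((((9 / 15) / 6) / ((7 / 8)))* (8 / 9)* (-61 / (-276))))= -92373.75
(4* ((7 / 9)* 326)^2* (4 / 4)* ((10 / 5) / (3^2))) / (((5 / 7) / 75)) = 1458106720 / 243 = 6000439.18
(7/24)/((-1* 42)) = -0.01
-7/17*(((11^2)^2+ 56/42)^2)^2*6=-52125977473155687374/459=-113564221074413262.25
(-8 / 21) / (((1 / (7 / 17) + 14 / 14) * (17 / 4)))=-4 / 153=-0.03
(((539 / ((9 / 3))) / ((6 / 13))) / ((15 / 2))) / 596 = 7007 / 80460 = 0.09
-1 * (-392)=392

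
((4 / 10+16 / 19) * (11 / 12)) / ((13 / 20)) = 1298 / 741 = 1.75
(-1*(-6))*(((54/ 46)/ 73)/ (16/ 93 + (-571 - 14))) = -15066/ 91319131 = -0.00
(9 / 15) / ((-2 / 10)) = -3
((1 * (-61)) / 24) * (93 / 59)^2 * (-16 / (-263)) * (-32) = 11255232 / 915503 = 12.29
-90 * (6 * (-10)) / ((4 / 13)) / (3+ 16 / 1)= 923.68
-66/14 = -33/7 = -4.71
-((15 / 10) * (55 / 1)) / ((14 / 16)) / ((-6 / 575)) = 9035.71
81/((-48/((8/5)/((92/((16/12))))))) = -0.04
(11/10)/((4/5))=11/8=1.38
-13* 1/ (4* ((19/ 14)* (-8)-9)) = 91/ 556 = 0.16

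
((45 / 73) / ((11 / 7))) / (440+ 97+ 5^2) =315 / 451286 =0.00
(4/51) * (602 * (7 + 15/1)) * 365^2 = 7057727600/51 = 138386815.69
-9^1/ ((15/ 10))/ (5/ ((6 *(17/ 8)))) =-153/ 10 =-15.30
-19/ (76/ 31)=-31/ 4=-7.75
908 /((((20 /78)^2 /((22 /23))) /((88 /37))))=668436912 /21275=31418.89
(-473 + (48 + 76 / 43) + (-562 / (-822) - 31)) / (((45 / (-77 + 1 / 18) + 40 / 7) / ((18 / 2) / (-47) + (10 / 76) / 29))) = 150495009221753 / 9104124430452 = 16.53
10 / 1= 10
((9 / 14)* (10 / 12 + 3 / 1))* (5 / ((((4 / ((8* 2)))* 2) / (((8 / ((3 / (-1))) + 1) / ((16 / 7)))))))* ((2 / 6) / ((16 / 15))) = -2875 / 512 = -5.62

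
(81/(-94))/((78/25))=-0.28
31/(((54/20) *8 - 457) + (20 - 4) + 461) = 155/208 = 0.75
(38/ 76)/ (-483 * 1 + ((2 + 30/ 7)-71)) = -7/ 7668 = -0.00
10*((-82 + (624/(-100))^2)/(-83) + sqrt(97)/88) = 5*sqrt(97)/44 + 53828/10375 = 6.31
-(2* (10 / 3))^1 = -20 / 3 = -6.67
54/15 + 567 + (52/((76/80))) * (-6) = 23007/95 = 242.18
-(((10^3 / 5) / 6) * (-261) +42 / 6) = 8693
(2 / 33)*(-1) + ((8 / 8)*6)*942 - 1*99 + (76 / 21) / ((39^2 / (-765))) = 216710141 / 39039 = 5551.12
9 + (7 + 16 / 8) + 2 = 20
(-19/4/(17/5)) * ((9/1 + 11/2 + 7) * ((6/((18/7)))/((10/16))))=-5719/51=-112.14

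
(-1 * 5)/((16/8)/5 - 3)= 25/13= 1.92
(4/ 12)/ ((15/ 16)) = 16/ 45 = 0.36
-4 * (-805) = 3220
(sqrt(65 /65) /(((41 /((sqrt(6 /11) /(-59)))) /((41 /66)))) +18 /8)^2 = 1125870281 /222394128 - 3 * sqrt(66) /28556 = 5.06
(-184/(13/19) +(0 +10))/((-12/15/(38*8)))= 1279080/13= 98390.77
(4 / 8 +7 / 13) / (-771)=-9 / 6682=-0.00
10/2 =5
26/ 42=13/ 21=0.62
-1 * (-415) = 415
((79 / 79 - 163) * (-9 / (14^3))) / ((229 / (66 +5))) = 51759 / 314188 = 0.16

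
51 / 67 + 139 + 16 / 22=103540 / 737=140.49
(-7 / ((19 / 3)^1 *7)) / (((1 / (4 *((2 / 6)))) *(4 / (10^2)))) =-100 / 19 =-5.26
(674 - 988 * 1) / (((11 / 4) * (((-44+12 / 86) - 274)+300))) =6751 / 1056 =6.39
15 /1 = 15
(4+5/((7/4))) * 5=240/7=34.29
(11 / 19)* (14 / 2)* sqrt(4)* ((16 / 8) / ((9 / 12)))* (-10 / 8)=-1540 / 57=-27.02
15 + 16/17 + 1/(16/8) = 559/34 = 16.44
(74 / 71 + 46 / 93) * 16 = 162368 / 6603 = 24.59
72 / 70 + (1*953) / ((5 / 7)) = 46733 / 35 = 1335.23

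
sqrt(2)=1.41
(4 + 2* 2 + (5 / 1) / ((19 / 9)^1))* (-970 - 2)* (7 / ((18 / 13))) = -968058 / 19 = -50950.42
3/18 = 1/6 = 0.17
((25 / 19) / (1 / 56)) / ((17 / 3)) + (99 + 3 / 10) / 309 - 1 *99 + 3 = -27505327 / 332690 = -82.68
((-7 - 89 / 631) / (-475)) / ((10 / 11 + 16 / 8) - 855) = -49566 / 2809322425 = -0.00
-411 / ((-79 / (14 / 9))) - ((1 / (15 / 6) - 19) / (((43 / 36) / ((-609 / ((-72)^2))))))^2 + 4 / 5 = 15554857147 / 2804563200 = 5.55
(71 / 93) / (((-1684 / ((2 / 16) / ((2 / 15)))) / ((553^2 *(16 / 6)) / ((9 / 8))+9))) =-6948066745 / 22552128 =-308.09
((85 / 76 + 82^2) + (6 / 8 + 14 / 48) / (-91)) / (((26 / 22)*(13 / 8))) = 3501.83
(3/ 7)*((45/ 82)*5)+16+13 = 30.18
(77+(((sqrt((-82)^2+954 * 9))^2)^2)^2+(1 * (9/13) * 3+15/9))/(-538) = -2142719736113193149/20982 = -102121806124925.80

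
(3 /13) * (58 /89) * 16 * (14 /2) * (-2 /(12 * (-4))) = 812 /1157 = 0.70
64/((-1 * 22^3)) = -8/1331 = -0.01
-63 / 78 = -21 / 26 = -0.81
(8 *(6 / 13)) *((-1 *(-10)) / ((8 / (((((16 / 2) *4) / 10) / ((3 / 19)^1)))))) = 1216 / 13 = 93.54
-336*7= -2352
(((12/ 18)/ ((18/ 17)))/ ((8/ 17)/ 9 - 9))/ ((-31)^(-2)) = -277729/ 4107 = -67.62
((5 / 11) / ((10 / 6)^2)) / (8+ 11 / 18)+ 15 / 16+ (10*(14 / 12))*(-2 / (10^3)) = 381853 / 409200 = 0.93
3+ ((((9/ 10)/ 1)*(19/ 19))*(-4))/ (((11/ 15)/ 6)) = -291/ 11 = -26.45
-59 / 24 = -2.46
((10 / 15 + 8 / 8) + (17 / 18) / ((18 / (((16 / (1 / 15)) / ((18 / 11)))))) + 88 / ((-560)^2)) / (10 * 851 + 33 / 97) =8650719281 / 7863411376800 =0.00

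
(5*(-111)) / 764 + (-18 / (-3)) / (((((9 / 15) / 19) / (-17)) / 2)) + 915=-4236935 / 764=-5545.73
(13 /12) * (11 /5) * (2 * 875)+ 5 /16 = 200215 /48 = 4171.15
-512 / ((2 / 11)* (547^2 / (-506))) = 1424896 / 299209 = 4.76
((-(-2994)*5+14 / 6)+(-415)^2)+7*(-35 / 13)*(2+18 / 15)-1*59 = 7296043 / 39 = 187078.03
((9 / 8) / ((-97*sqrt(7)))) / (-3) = 3*sqrt(7) / 5432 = 0.00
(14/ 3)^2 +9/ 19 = 3805/ 171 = 22.25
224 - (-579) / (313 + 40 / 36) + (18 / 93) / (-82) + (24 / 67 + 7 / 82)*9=110659511993 / 481477678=229.83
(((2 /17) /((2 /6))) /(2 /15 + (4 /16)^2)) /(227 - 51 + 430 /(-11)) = 2640 /200549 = 0.01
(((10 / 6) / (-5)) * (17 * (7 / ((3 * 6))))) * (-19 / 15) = 2261 / 810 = 2.79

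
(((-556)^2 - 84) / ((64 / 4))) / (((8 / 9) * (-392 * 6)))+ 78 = 1725075 / 25088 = 68.76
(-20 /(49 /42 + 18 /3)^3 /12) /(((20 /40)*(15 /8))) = -384 /79507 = -0.00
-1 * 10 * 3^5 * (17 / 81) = -510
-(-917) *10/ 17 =9170/ 17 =539.41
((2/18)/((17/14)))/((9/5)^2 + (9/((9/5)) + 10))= 175/34884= 0.01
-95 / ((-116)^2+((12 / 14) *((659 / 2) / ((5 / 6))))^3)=-4073125 / 1669643881928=-0.00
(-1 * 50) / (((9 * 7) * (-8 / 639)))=1775 / 28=63.39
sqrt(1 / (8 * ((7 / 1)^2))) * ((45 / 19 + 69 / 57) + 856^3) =31679495.95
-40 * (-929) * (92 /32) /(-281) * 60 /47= -6410100 /13207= -485.36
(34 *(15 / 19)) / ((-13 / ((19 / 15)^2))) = -646 / 195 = -3.31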